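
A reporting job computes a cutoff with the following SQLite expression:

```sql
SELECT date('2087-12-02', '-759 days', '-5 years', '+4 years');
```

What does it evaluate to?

2084-11-03

Applying '-759 days' to 2087-12-02: counting 759 days back gives 2085-11-03.
Adding -5 years to 2085-11-03 gives 2080-11-03.
Adding +4 years to 2080-11-03 gives 2084-11-03.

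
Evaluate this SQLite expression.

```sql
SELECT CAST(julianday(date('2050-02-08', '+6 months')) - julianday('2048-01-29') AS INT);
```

Adding +6 months to 2050-02-08 gives 2050-08-08.
2 days remain in January 2048 after the 29th (31 − 29).
Full months from February 2048 through July 2050 contribute their day counts.
Then 8 days into August 2050.
Total: 2 + 29 + 31 + 30 + 31 + 30 + 31 + 31 + 30 + 31 + 30 + 31 + 31 + 28 + 31 + 30 + 31 + 30 + 31 + 31 + 30 + 31 + 30 + 31 + 31 + 28 + 31 + 30 + 31 + 30 + 31 + 8 = 922.

922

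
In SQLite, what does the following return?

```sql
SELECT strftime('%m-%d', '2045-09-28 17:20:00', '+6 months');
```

03-28

First apply '+6 months': 2045-09-28 17:20:00 → 2046-03-28 17:20:00.
`%m-%d` extracts the month-day: 03-28.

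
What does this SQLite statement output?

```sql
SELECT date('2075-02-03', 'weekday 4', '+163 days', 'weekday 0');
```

2075-07-21

`weekday 4` advances to the next Thursday; 2075-02-03 is a Sunday, so it moves forward to 2075-02-07.
Applying '+163 days' to 2075-02-07: counting 163 days forward gives 2075-07-20.
`weekday 0` advances to the next Sunday; 2075-07-20 is a Saturday, so it moves forward to 2075-07-21.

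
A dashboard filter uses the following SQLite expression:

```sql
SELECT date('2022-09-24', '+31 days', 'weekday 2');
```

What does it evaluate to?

September 2022 has 30 days; 6 remain after the 24th, so 7 days reach 2022-10-01.
Advancing 24 more days within October lands on 2022-10-25.
`weekday 2` advances to the next Tuesday; 2022-10-25 is already a Tuesday, so it stays at 2022-10-25.

2022-10-25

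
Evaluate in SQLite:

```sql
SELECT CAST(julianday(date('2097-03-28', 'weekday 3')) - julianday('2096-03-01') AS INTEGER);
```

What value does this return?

398

`weekday 3` advances to the next Wednesday; 2097-03-28 is a Thursday, so it moves forward to 2097-04-03.
30 days remain in March 2096 after the 1st (31 − 1).
Full months from April 2096 through March 2097 contribute their day counts.
Then 3 days into April 2097.
Total: 30 + 30 + 31 + 30 + 31 + 31 + 30 + 31 + 30 + 31 + 31 + 28 + 31 + 3 = 398.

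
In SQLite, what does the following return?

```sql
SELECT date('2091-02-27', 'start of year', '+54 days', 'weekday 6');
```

`start of year` rewinds 2091-02-27 to 2091-01-01.
Applying '+54 days' to 2091-01-01: counting 54 days forward gives 2091-02-24.
`weekday 6` advances to the next Saturday; 2091-02-24 is already a Saturday, so it stays at 2091-02-24.

2091-02-24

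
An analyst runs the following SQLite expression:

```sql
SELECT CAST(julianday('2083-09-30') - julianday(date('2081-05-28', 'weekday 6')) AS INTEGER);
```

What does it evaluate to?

852

`weekday 6` advances to the next Saturday; 2081-05-28 is a Wednesday, so it moves forward to 2081-05-31.
0 days remain in May 2081 after the 31st (31 − 31).
Full months from June 2081 through August 2083 contribute their day counts.
Then 30 days into September 2083.
Total: 0 + 30 + 31 + 31 + 30 + 31 + 30 + 31 + 31 + 28 + 31 + 30 + 31 + 30 + 31 + 31 + 30 + 31 + 30 + 31 + 31 + 28 + 31 + 30 + 31 + 30 + 31 + 31 + 30 = 852.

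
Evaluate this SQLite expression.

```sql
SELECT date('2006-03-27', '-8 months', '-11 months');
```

Adding -8 months to 2006-03-27 gives 2005-07-27.
Adding -11 months to 2005-07-27 gives 2004-08-27.

2004-08-27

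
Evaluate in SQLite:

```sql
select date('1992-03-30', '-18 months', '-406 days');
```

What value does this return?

Adding -18 months to 1992-03-30 gives 1990-09-30.
Applying '-406 days' to 1990-09-30: counting 406 days back gives 1989-08-20.

1989-08-20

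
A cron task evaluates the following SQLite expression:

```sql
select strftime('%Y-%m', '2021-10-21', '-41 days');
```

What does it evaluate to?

First apply '-41 days': 2021-10-21 → 2021-09-10.
`%Y-%m` extracts the year-month: 2021-09.

2021-09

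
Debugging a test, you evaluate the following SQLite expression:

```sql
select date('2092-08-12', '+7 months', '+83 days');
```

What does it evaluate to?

Adding +7 months to 2092-08-12 gives 2093-03-12.
Applying '+83 days' to 2093-03-12: counting 83 days forward gives 2093-06-03.

2093-06-03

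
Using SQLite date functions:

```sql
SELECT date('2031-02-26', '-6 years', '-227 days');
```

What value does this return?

Adding -6 years to 2031-02-26 gives 2025-02-26.
Applying '-227 days' to 2025-02-26: counting 227 days back gives 2024-07-14.

2024-07-14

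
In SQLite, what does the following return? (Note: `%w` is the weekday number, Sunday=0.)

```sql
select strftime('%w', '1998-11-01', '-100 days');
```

5

First apply '-100 days': 1998-11-01 → 1998-07-24.
1998-07-24 is a Friday; with Sunday=0 that is 5.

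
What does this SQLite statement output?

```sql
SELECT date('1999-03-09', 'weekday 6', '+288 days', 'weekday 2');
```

1999-12-28

`weekday 6` advances to the next Saturday; 1999-03-09 is a Tuesday, so it moves forward to 1999-03-13.
Applying '+288 days' to 1999-03-13: counting 288 days forward gives 1999-12-26.
`weekday 2` advances to the next Tuesday; 1999-12-26 is a Sunday, so it moves forward to 1999-12-28.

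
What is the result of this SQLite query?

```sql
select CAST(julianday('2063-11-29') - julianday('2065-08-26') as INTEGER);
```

1 day remains in November 2063 after the 29th (30 − 29).
Full months from December 2063 through July 2065 contribute their day counts.
Then 26 days into August 2065.
Total: 1 + 31 + 31 + 29 + 31 + 30 + 31 + 30 + 31 + 31 + 30 + 31 + 30 + 31 + 31 + 28 + 31 + 30 + 31 + 30 + 31 + 26 = 636.
The subtraction is earlier − later, so the result is −636 → -636.

-636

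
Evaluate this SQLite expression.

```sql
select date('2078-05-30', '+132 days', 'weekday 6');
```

2078-10-15

Applying '+132 days' to 2078-05-30: counting 132 days forward gives 2078-10-09.
`weekday 6` advances to the next Saturday; 2078-10-09 is a Sunday, so it moves forward to 2078-10-15.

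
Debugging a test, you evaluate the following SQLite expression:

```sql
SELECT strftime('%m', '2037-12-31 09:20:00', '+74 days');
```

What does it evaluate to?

First apply '+74 days': 2037-12-31 09:20:00 → 2038-03-15 09:20:00.
`%m` extracts the 2-digit month (01-12): 03.

03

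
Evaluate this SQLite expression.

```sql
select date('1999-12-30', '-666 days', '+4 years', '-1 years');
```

2001-03-04

Applying '-666 days' to 1999-12-30: counting 666 days back gives 1998-03-04.
Adding +4 years to 1998-03-04 gives 2002-03-04.
Adding -1 year to 2002-03-04 gives 2001-03-04.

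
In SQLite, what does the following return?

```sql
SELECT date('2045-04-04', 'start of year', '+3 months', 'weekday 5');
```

2045-04-07

`start of year` rewinds 2045-04-04 to 2045-01-01.
Adding +3 months to 2045-01-01 gives 2045-04-01.
`weekday 5` advances to the next Friday; 2045-04-01 is a Saturday, so it moves forward to 2045-04-07.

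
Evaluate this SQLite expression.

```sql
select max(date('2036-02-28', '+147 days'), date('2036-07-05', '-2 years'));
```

2036-07-24

date('2036-02-28', '+147 days') → 2036-07-24.
date('2036-07-05', '-2 years') → 2034-07-05.
Later of the two is 2036-07-24.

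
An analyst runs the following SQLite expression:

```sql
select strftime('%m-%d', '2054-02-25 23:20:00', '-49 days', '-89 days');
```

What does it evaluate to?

10-10

First apply '-49 days', '-89 days': 2054-02-25 23:20:00 → 2053-10-10 23:20:00.
`%m-%d` extracts the month-day: 10-10.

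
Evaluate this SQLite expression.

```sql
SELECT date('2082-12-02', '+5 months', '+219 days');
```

2083-12-07

Adding +5 months to 2082-12-02 gives 2083-05-02.
Applying '+219 days' to 2083-05-02: counting 219 days forward gives 2083-12-07.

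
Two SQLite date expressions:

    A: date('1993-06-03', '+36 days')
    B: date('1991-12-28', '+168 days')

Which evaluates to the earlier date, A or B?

A = 1993-07-09.
B = 1992-06-13.
B is earlier.

B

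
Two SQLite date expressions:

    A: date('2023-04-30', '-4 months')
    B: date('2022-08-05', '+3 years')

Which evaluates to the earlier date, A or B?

A

A = 2022-12-30.
B = 2025-08-05.
A is earlier.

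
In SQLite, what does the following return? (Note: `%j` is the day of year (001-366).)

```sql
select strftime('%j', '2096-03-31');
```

091

Day-of-year for 2096-03-31: days since 2096-01-01 inclusive = 91, zero-padded to 091.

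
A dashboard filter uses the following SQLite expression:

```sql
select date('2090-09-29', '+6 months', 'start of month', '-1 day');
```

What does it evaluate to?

Adding +6 months to 2090-09-29 gives 2091-03-29.
`start of month` rewinds 2091-03-29 to 2091-03-01.
Going back 1 day from 2091-03-01 reaches 2091-02-28 (last day of February, 28 days).

2091-02-28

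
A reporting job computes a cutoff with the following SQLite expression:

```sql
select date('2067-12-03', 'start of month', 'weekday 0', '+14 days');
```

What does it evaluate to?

2067-12-18

`start of month` rewinds 2067-12-03 to 2067-12-01.
`weekday 0` advances to the next Sunday; 2067-12-01 is a Thursday, so it moves forward to 2067-12-04.
Advancing 14 more days within December lands on 2067-12-18.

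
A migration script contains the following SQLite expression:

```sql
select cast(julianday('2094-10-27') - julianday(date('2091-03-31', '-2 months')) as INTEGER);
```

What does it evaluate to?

Adding -2 months to 2091-03-31 gives 2091-01-31.
0 days remain in January 2091 after the 31st (31 − 31).
Full months from February 2091 through September 2094 contribute their day counts.
Then 27 days into October 2094.
Total: 0 + 28 + 31 + 30 + 31 + 30 + 31 + 31 + 30 + 31 + 30 + 31 + 31 + 29 + 31 + 30 + 31 + 30 + 31 + 31 + 30 + 31 + 30 + 31 + 31 + 28 + 31 + 30 + 31 + 30 + 31 + 31 + 30 + 31 + 30 + 31 + 31 + 28 + 31 + 30 + 31 + 30 + 31 + 31 + 30 + 27 = 1365.

1365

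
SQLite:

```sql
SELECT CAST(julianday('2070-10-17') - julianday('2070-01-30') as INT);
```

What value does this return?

260

1 day remains in January 2070 after the 30th (31 − 30).
Full months from February 2070 through September 2070 contribute their day counts.
Then 17 days into October 2070.
Total: 1 + 28 + 31 + 30 + 31 + 30 + 31 + 31 + 30 + 17 = 260.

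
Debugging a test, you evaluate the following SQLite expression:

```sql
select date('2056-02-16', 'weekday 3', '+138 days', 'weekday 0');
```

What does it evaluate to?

2056-07-09

`weekday 3` advances to the next Wednesday; 2056-02-16 is already a Wednesday, so it stays at 2056-02-16.
Applying '+138 days' to 2056-02-16: counting 138 days forward gives 2056-07-03.
`weekday 0` advances to the next Sunday; 2056-07-03 is a Monday, so it moves forward to 2056-07-09.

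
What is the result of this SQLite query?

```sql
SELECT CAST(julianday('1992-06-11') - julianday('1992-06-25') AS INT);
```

-14

Both dates are in June 1992: 25 − 11 = 14.
The subtraction is earlier − later, so the result is −14 → -14.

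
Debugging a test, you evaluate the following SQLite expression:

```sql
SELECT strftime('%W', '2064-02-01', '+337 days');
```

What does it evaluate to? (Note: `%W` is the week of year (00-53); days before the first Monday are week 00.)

First apply '+337 days': 2064-02-01 → 2065-01-03.
2065-01-03 is a Saturday. SQLite's %W counts Mondays since the year started; the result is 00.

00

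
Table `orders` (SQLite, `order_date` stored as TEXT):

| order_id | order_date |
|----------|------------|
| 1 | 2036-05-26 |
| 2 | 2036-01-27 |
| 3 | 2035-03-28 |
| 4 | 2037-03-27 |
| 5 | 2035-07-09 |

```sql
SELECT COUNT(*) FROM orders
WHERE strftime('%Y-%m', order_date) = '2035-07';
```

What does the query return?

1

Rows with year-month 2035-07: 2035-07-09 → 1.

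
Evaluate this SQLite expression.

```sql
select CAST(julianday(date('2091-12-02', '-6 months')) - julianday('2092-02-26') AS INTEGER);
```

Adding -6 months to 2091-12-02 gives 2091-06-02.
28 days remain in June 2091 after the 2nd (30 − 2).
Full months from July 2091 through January 2092 contribute their day counts.
Then 26 days into February 2092.
Total: 28 + 31 + 31 + 30 + 31 + 30 + 31 + 31 + 26 = 269.
The subtraction is earlier − later, so the result is −269 → -269.

-269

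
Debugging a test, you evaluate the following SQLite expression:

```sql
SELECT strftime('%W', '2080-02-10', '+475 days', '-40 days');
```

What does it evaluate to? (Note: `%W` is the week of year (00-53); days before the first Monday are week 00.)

15

First apply '+475 days', '-40 days': 2080-02-10 → 2081-04-20.
2081-04-20 is a Sunday. SQLite's %W counts Mondays since the year started; the result is 15.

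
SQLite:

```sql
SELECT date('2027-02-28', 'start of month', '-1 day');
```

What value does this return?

`start of month` rewinds 2027-02-28 to 2027-02-01.
Going back 1 day from 2027-02-01 reaches 2027-01-31 (last day of January, 31 days).

2027-01-31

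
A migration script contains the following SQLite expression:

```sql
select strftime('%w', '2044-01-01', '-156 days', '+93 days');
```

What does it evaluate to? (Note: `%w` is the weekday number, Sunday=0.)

5

First apply '-156 days', '+93 days': 2044-01-01 → 2043-10-30.
2043-10-30 is a Friday; with Sunday=0 that is 5.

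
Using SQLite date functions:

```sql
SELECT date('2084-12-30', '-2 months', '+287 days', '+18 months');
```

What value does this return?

Adding -2 months to 2084-12-30 gives 2084-10-30.
Applying '+287 days' to 2084-10-30: counting 287 days forward gives 2085-08-13.
Adding +18 months to 2085-08-13 gives 2087-02-13.

2087-02-13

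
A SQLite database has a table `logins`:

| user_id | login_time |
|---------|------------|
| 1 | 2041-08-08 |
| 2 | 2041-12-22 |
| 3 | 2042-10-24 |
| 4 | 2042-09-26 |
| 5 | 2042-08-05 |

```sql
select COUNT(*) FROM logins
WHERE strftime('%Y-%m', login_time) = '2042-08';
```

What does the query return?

1

Rows with year-month 2042-08: 2042-08-05 → 1.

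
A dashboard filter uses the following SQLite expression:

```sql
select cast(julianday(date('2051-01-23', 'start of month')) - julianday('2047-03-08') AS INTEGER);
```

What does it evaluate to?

`start of month` rewinds 2051-01-23 to 2051-01-01.
23 days remain in March 2047 after the 8th (31 − 8).
Full months from April 2047 through December 2050 contribute their day counts.
Then 1 day into January 2051.
Total: 23 + 30 + 31 + 30 + 31 + 31 + 30 + 31 + 30 + 31 + 31 + 29 + 31 + 30 + 31 + 30 + 31 + 31 + 30 + 31 + 30 + 31 + 31 + 28 + 31 + 30 + 31 + 30 + 31 + 31 + 30 + 31 + 30 + 31 + 31 + 28 + 31 + 30 + 31 + 30 + 31 + 31 + 30 + 31 + 30 + 31 + 1 = 1395.

1395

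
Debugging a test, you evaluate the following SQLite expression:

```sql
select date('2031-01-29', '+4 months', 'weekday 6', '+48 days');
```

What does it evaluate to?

Adding +4 months to 2031-01-29 gives 2031-05-29.
`weekday 6` advances to the next Saturday; 2031-05-29 is a Thursday, so it moves forward to 2031-05-31.
Applying '+48 days' to 2031-05-31: counting 48 days forward gives 2031-07-18.

2031-07-18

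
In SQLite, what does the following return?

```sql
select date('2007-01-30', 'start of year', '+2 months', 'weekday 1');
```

`start of year` rewinds 2007-01-30 to 2007-01-01.
Adding +2 months to 2007-01-01 gives 2007-03-01.
`weekday 1` advances to the next Monday; 2007-03-01 is a Thursday, so it moves forward to 2007-03-05.

2007-03-05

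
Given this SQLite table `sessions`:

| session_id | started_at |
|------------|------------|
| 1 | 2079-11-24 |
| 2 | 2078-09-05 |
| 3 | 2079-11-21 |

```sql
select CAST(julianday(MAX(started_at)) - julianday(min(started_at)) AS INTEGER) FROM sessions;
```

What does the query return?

MIN = 2078-09-05, MAX = 2079-11-24.
25 days remain in September 2078 after the 5th (30 − 5).
Full months from October 2078 through October 2079 contribute their day counts.
Then 24 days into November 2079.
Total: 25 + 31 + 30 + 31 + 31 + 28 + 31 + 30 + 31 + 30 + 31 + 31 + 30 + 31 + 24 = 445.

445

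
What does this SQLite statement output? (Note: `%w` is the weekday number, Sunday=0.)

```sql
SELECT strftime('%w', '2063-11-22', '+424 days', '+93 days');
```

3

First apply '+424 days', '+93 days': 2063-11-22 → 2065-04-22.
2065-04-22 is a Wednesday; with Sunday=0 that is 3.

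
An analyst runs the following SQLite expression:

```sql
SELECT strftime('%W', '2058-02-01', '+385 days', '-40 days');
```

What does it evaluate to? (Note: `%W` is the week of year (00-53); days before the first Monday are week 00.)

01

First apply '+385 days', '-40 days': 2058-02-01 → 2059-01-12.
2059-01-12 is a Sunday. SQLite's %W counts Mondays since the year started; the result is 01.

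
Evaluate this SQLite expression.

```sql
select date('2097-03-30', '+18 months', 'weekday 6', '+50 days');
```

2098-11-23

Adding +18 months to 2097-03-30 gives 2098-09-30.
`weekday 6` advances to the next Saturday; 2098-09-30 is a Tuesday, so it moves forward to 2098-10-04.
Applying '+50 days' to 2098-10-04: counting 50 days forward gives 2098-11-23.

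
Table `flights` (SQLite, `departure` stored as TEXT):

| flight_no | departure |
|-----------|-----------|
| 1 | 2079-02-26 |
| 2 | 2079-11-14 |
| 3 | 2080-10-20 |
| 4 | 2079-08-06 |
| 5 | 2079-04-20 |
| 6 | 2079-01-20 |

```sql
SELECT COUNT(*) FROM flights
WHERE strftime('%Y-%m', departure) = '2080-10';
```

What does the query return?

1

Rows with year-month 2080-10: 2080-10-20 → 1.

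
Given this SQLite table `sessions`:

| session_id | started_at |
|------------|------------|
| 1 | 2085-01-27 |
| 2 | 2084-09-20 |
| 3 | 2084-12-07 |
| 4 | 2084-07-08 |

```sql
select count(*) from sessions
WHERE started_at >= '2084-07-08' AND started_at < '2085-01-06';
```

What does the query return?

3

Rows in [2084-07-08, 2085-01-06): 2084-09-20, 2084-12-07, 2084-07-08 → 3 rows.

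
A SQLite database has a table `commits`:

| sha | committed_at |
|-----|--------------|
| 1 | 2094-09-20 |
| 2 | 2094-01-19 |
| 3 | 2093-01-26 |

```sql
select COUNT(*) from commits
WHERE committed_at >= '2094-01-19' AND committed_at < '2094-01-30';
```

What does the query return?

1

Rows in [2094-01-19, 2094-01-30): 2094-01-19 → 1 row.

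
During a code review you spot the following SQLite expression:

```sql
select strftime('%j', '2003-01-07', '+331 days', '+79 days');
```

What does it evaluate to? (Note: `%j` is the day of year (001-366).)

First apply '+331 days', '+79 days': 2003-01-07 → 2004-02-21.
Day-of-year for 2004-02-21: days since 2004-01-01 inclusive = 52, zero-padded to 052.

052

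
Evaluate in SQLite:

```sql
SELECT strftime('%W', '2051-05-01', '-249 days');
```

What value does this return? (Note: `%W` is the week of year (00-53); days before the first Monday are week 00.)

First apply '-249 days': 2051-05-01 → 2050-08-25.
2050-08-25 is a Thursday. SQLite's %W counts Mondays since the year started; the result is 34.

34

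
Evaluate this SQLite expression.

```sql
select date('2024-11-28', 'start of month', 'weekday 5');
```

`start of month` rewinds 2024-11-28 to 2024-11-01.
`weekday 5` advances to the next Friday; 2024-11-01 is already a Friday, so it stays at 2024-11-01.

2024-11-01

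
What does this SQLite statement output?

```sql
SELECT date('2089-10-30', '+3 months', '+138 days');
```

Adding +3 months to 2089-10-30 gives 2090-01-30.
Applying '+138 days' to 2090-01-30: counting 138 days forward gives 2090-06-17.

2090-06-17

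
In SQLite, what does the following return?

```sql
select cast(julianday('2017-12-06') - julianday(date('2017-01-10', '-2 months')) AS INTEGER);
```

391

Adding -2 months to 2017-01-10 gives 2016-11-10.
20 days remain in November 2016 after the 10th (30 − 10).
Full months from December 2016 through November 2017 contribute their day counts.
Then 6 days into December 2017.
Total: 20 + 31 + 31 + 28 + 31 + 30 + 31 + 30 + 31 + 31 + 30 + 31 + 30 + 6 = 391.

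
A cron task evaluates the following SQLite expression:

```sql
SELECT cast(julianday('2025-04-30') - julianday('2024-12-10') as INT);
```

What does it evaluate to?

21 days remain in December 2024 after the 10th (31 − 10).
January 2025: 31 days.
February 2025: 28 days.
March 2025: 31 days.
Then 30 days into April 2025.
Total: 21 + 31 + 28 + 31 + 30 = 141.

141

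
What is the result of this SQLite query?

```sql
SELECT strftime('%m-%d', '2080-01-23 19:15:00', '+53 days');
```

03-16

First apply '+53 days': 2080-01-23 19:15:00 → 2080-03-16 19:15:00.
`%m-%d` extracts the month-day: 03-16.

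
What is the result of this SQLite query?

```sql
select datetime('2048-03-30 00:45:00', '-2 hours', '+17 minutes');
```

2048-03-29 23:02:00

-2 hours from 2048-03-30 00:45:00 is 2048-03-29 22:45:00 (crosses midnight).
+17 minutes from 2048-03-29 22:45:00 is 2048-03-29 23:02:00.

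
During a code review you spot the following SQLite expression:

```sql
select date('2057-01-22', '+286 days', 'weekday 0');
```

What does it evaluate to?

2057-11-04

Applying '+286 days' to 2057-01-22: counting 286 days forward gives 2057-11-04.
`weekday 0` advances to the next Sunday; 2057-11-04 is already a Sunday, so it stays at 2057-11-04.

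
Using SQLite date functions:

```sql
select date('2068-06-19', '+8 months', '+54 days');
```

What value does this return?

Adding +8 months to 2068-06-19 gives 2069-02-19.
Applying '+54 days' to 2069-02-19: counting 54 days forward gives 2069-04-14.

2069-04-14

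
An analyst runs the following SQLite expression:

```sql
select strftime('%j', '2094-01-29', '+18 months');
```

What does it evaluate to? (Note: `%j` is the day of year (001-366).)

First apply '+18 months': 2094-01-29 → 2095-07-29.
Day-of-year for 2095-07-29: days since 2095-01-01 inclusive = 210, zero-padded to 210.

210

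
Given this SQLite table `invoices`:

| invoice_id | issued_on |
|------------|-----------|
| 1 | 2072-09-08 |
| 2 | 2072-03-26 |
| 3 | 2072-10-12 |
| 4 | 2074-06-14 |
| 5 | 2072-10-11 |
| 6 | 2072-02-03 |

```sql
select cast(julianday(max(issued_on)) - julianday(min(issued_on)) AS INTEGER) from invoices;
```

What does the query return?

MIN = 2072-02-03, MAX = 2074-06-14.
26 days remain in February 2072 after the 3rd (29 − 3).
Full months from March 2072 through May 2074 contribute their day counts.
Then 14 days into June 2074.
Total: 26 + 31 + 30 + 31 + 30 + 31 + 31 + 30 + 31 + 30 + 31 + 31 + 28 + 31 + 30 + 31 + 30 + 31 + 31 + 30 + 31 + 30 + 31 + 31 + 28 + 31 + 30 + 31 + 14 = 862.

862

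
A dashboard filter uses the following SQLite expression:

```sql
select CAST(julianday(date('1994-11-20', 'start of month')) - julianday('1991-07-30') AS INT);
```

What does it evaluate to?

1190

`start of month` rewinds 1994-11-20 to 1994-11-01.
1 day remains in July 1991 after the 30th (31 − 30).
Full months from August 1991 through October 1994 contribute their day counts.
Then 1 day into November 1994.
Total: 1 + 31 + 30 + 31 + 30 + 31 + 31 + 29 + 31 + 30 + 31 + 30 + 31 + 31 + 30 + 31 + 30 + 31 + 31 + 28 + 31 + 30 + 31 + 30 + 31 + 31 + 30 + 31 + 30 + 31 + 31 + 28 + 31 + 30 + 31 + 30 + 31 + 31 + 30 + 31 + 1 = 1190.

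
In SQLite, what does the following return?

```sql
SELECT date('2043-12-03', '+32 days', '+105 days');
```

2044-04-18

December 2043 has 31 days; 28 remain after the 3rd, so 29 days reach 2044-01-01.
Advancing 3 more days within January lands on 2044-01-04.
Applying '+105 days' to 2044-01-04: counting 105 days forward gives 2044-04-18.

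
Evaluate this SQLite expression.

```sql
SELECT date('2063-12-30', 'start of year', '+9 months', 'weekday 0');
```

2063-10-07

`start of year` rewinds 2063-12-30 to 2063-01-01.
Adding +9 months to 2063-01-01 gives 2063-10-01.
`weekday 0` advances to the next Sunday; 2063-10-01 is a Monday, so it moves forward to 2063-10-07.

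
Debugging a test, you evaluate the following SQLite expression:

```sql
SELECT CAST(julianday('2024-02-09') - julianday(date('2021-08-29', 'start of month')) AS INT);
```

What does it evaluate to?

922

`start of month` rewinds 2021-08-29 to 2021-08-01.
30 days remain in August 2021 after the 1st (31 − 1).
Full months from September 2021 through January 2024 contribute their day counts.
Then 9 days into February 2024.
Total: 30 + 30 + 31 + 30 + 31 + 31 + 28 + 31 + 30 + 31 + 30 + 31 + 31 + 30 + 31 + 30 + 31 + 31 + 28 + 31 + 30 + 31 + 30 + 31 + 31 + 30 + 31 + 30 + 31 + 31 + 9 = 922.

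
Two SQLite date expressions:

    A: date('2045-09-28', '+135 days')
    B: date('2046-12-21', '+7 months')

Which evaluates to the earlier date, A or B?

A = 2046-02-10.
B = 2047-07-21.
A is earlier.

A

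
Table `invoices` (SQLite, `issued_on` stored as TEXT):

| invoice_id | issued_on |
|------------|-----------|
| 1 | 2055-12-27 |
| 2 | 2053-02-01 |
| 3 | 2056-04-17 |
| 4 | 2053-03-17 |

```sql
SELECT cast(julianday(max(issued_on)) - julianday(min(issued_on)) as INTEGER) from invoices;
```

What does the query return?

MIN = 2053-02-01, MAX = 2056-04-17.
27 days remain in February 2053 after the 1st (28 − 1).
Full months from March 2053 through March 2056 contribute their day counts.
Then 17 days into April 2056.
Total: 27 + 31 + 30 + 31 + 30 + 31 + 31 + 30 + 31 + 30 + 31 + 31 + 28 + 31 + 30 + 31 + 30 + 31 + 31 + 30 + 31 + 30 + 31 + 31 + 28 + 31 + 30 + 31 + 30 + 31 + 31 + 30 + 31 + 30 + 31 + 31 + 29 + 31 + 17 = 1171.

1171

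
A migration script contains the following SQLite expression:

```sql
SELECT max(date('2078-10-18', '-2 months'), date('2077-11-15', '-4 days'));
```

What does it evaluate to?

date('2078-10-18', '-2 months') → 2078-08-18.
date('2077-11-15', '-4 days') → 2077-11-11.
Later of the two is 2078-08-18.

2078-08-18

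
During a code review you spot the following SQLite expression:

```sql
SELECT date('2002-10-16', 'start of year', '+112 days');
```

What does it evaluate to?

`start of year` rewinds 2002-10-16 to 2002-01-01.
Applying '+112 days' to 2002-01-01: counting 112 days forward gives 2002-04-23.

2002-04-23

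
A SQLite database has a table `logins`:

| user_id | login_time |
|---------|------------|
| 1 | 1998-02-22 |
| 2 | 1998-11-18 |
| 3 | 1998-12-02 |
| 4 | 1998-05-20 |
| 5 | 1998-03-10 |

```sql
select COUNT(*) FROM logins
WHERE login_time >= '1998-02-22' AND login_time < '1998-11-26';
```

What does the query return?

Rows in [1998-02-22, 1998-11-26): 1998-02-22, 1998-11-18, 1998-05-20, 1998-03-10 → 4 rows.

4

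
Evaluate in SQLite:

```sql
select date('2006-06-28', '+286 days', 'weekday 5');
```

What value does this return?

Applying '+286 days' to 2006-06-28: counting 286 days forward gives 2007-04-10.
`weekday 5` advances to the next Friday; 2007-04-10 is a Tuesday, so it moves forward to 2007-04-13.

2007-04-13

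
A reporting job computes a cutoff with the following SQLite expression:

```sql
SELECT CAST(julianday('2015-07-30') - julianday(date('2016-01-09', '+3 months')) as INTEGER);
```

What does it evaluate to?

-254

Adding +3 months to 2016-01-09 gives 2016-04-09.
1 day remains in July 2015 after the 30th (31 − 30).
Full months from August 2015 through March 2016 contribute their day counts.
Then 9 days into April 2016.
Total: 1 + 31 + 30 + 31 + 30 + 31 + 31 + 29 + 31 + 9 = 254.
The subtraction is earlier − later, so the result is −254 → -254.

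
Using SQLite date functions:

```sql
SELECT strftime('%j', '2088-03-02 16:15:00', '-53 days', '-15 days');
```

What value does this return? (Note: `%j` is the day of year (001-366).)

First apply '-53 days', '-15 days': 2088-03-02 16:15:00 → 2087-12-25 16:15:00.
Day-of-year for 2087-12-25: days since 2087-01-01 inclusive = 359, zero-padded to 359.

359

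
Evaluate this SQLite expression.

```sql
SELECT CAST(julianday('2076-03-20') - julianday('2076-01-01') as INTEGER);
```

79

30 days remain in January 2076 after the 1st (31 − 1).
February 2076: 29 days (leap year).
Then 20 days into March 2076.
Total: 30 + 29 + 20 = 79.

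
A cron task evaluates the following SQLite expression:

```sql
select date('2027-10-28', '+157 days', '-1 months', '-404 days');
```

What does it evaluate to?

2027-01-23

Applying '+157 days' to 2027-10-28: counting 157 days forward gives 2028-04-02.
Adding -1 month to 2028-04-02 gives 2028-03-02.
Applying '-404 days' to 2028-03-02: counting 404 days back gives 2027-01-23.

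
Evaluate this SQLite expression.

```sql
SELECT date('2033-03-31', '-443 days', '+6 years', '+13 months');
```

2039-02-13

Applying '-443 days' to 2033-03-31: counting 443 days back gives 2032-01-13.
Adding +6 years to 2032-01-13 gives 2038-01-13.
Adding +13 months to 2038-01-13 gives 2039-02-13.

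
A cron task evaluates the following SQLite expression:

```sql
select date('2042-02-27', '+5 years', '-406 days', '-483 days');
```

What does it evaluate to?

Adding +5 years to 2042-02-27 gives 2047-02-27.
Applying '-406 days' to 2047-02-27: counting 406 days back gives 2046-01-17.
Applying '-483 days' to 2046-01-17: counting 483 days back gives 2044-09-21.

2044-09-21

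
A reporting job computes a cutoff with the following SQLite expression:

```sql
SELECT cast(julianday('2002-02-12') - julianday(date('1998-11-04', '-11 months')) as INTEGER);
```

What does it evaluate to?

1531

Adding -11 months to 1998-11-04 gives 1997-12-04.
27 days remain in December 1997 after the 4th (31 − 4).
Full months from January 1998 through January 2002 contribute their day counts.
Then 12 days into February 2002.
Total: 27 + 31 + 28 + 31 + 30 + 31 + 30 + 31 + 31 + 30 + 31 + 30 + 31 + 31 + 28 + 31 + 30 + 31 + 30 + 31 + 31 + 30 + 31 + 30 + 31 + 31 + 29 + 31 + 30 + 31 + 30 + 31 + 31 + 30 + 31 + 30 + 31 + 31 + 28 + 31 + 30 + 31 + 30 + 31 + 31 + 30 + 31 + 30 + 31 + 31 + 12 = 1531.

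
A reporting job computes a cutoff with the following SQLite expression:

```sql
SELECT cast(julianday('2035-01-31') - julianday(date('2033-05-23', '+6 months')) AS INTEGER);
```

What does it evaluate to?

Adding +6 months to 2033-05-23 gives 2033-11-23.
7 days remain in November 2033 after the 23rd (30 − 23).
Full months from December 2033 through December 2034 contribute their day counts.
Then 31 days into January 2035.
Total: 7 + 31 + 31 + 28 + 31 + 30 + 31 + 30 + 31 + 31 + 30 + 31 + 30 + 31 + 31 = 434.

434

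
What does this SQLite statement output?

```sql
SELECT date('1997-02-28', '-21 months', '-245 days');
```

1994-09-25

Adding -21 months to 1997-02-28 gives 1995-05-28.
Applying '-245 days' to 1995-05-28: counting 245 days back gives 1994-09-25.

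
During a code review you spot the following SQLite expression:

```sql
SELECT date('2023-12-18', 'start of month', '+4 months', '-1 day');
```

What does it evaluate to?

2024-03-31

`start of month` rewinds 2023-12-18 to 2023-12-01.
Adding +4 months to 2023-12-01 gives 2024-04-01.
Going back 1 day from 2024-04-01 reaches 2024-03-31 (last day of March, 31 days).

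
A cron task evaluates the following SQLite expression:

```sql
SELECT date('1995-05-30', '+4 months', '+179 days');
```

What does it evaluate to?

Adding +4 months to 1995-05-30 gives 1995-09-30.
Applying '+179 days' to 1995-09-30: counting 179 days forward gives 1996-03-27.

1996-03-27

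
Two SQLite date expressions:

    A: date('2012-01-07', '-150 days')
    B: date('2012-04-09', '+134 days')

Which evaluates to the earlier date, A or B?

A = 2011-08-10.
B = 2012-08-21.
A is earlier.

A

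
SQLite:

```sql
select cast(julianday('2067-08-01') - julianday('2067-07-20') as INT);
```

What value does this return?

12

11 days remain in July 2067 after the 20th (31 − 20).
Then 1 day into August 2067.
Total: 11 + 1 = 12.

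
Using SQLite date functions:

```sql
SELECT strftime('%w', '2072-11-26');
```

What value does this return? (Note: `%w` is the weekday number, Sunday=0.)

6

2072-11-26 is a Saturday; with Sunday=0 that is 6.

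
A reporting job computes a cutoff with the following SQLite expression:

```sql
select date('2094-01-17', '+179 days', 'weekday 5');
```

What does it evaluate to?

2094-07-16

Applying '+179 days' to 2094-01-17: counting 179 days forward gives 2094-07-15.
`weekday 5` advances to the next Friday; 2094-07-15 is a Thursday, so it moves forward to 2094-07-16.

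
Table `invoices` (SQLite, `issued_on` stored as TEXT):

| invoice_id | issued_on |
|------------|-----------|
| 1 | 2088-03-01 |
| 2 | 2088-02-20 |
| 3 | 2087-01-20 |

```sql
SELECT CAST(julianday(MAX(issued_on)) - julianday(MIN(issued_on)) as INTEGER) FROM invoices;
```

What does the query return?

406

MIN = 2087-01-20, MAX = 2088-03-01.
11 days remain in January 2087 after the 20th (31 − 20).
Full months from February 2087 through February 2088 contribute their day counts.
Then 1 day into March 2088.
Total: 11 + 28 + 31 + 30 + 31 + 30 + 31 + 31 + 30 + 31 + 30 + 31 + 31 + 29 + 1 = 406.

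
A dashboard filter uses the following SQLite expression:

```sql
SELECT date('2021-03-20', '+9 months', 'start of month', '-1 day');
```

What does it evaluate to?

Adding +9 months to 2021-03-20 gives 2021-12-20.
`start of month` rewinds 2021-12-20 to 2021-12-01.
Going back 1 day from 2021-12-01 reaches 2021-11-30 (last day of November, 30 days).

2021-11-30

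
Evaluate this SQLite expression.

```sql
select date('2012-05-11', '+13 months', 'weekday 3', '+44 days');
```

2013-07-26

Adding +13 months to 2012-05-11 gives 2013-06-11.
`weekday 3` advances to the next Wednesday; 2013-06-11 is a Tuesday, so it moves forward to 2013-06-12.
Applying '+44 days' to 2013-06-12: counting 44 days forward gives 2013-07-26.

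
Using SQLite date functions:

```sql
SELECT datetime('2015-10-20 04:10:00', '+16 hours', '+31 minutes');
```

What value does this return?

+16 hours from 2015-10-20 04:10:00 is 2015-10-20 20:10:00.
+31 minutes from 2015-10-20 20:10:00 is 2015-10-20 20:41:00.

2015-10-20 20:41:00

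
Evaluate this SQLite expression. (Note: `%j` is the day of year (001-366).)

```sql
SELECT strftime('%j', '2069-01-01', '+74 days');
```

First apply '+74 days': 2069-01-01 → 2069-03-16.
Day-of-year for 2069-03-16: days since 2069-01-01 inclusive = 75, zero-padded to 075.

075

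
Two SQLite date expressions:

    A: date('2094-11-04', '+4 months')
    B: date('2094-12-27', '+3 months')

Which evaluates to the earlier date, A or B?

A = 2095-03-04.
B = 2095-03-27.
A is earlier.

A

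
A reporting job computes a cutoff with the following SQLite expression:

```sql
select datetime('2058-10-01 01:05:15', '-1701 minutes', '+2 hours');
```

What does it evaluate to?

2058-09-29 22:44:15

1701 minutes = 28h 21m; -1701 minutes from 2058-10-01 01:05:15 is 2058-09-29 20:44:15 (crosses midnight).
+2 hours from 2058-09-29 20:44:15 is 2058-09-29 22:44:15.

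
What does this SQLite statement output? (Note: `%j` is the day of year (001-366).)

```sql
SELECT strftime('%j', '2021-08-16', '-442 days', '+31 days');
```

First apply '-442 days', '+31 days': 2021-08-16 → 2020-07-01.
Day-of-year for 2020-07-01: days since 2020-01-01 inclusive = 183, zero-padded to 183.

183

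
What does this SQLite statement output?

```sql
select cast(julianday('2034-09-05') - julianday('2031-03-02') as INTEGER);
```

1283

29 days remain in March 2031 after the 2nd (31 − 2).
Full months from April 2031 through August 2034 contribute their day counts.
Then 5 days into September 2034.
Total: 29 + 30 + 31 + 30 + 31 + 31 + 30 + 31 + 30 + 31 + 31 + 29 + 31 + 30 + 31 + 30 + 31 + 31 + 30 + 31 + 30 + 31 + 31 + 28 + 31 + 30 + 31 + 30 + 31 + 31 + 30 + 31 + 30 + 31 + 31 + 28 + 31 + 30 + 31 + 30 + 31 + 31 + 5 = 1283.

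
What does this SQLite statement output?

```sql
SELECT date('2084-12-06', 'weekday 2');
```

2084-12-12

`weekday 2` advances to the next Tuesday; 2084-12-06 is a Wednesday, so it moves forward to 2084-12-12.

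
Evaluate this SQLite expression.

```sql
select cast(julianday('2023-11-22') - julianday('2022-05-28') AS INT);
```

3 days remain in May 2022 after the 28th (31 − 28).
Full months from June 2022 through October 2023 contribute their day counts.
Then 22 days into November 2023.
Total: 3 + 30 + 31 + 31 + 30 + 31 + 30 + 31 + 31 + 28 + 31 + 30 + 31 + 30 + 31 + 31 + 30 + 31 + 22 = 543.

543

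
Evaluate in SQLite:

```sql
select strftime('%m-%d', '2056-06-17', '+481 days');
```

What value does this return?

First apply '+481 days': 2056-06-17 → 2057-10-11.
`%m-%d` extracts the month-day: 10-11.

10-11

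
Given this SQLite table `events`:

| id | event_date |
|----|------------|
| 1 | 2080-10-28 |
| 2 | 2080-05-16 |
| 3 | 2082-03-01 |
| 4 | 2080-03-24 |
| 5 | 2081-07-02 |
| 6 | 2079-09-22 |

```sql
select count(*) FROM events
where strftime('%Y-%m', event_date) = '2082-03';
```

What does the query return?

1

Rows with year-month 2082-03: 2082-03-01 → 1.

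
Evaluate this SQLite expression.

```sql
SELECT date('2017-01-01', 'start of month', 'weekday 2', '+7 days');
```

2017-01-10

`start of month` rewinds 2017-01-01 to 2017-01-01.
`weekday 2` advances to the next Tuesday; 2017-01-01 is a Sunday, so it moves forward to 2017-01-03.
Advancing 7 more days within January lands on 2017-01-10.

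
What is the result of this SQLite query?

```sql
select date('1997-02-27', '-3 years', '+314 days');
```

1995-01-07

Adding -3 years to 1997-02-27 gives 1994-02-27.
Applying '+314 days' to 1994-02-27: counting 314 days forward gives 1995-01-07.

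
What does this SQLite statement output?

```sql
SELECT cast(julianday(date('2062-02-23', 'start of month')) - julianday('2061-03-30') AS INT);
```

308

`start of month` rewinds 2062-02-23 to 2062-02-01.
1 day remains in March 2061 after the 30th (31 − 30).
Full months from April 2061 through January 2062 contribute their day counts.
Then 1 day into February 2062.
Total: 1 + 30 + 31 + 30 + 31 + 31 + 30 + 31 + 30 + 31 + 31 + 1 = 308.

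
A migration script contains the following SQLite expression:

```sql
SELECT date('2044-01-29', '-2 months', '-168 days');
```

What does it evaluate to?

Adding -2 months to 2044-01-29 gives 2043-11-29.
Applying '-168 days' to 2043-11-29: counting 168 days back gives 2043-06-14.

2043-06-14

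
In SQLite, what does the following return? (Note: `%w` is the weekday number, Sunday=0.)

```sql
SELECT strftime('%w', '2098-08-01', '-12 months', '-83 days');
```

First apply '-12 months', '-83 days': 2098-08-01 → 2097-05-10.
2097-05-10 is a Friday; with Sunday=0 that is 5.

5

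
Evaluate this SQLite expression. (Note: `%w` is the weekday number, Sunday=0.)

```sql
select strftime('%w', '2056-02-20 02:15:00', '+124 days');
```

5

First apply '+124 days': 2056-02-20 02:15:00 → 2056-06-23 02:15:00.
2056-06-23 is a Friday; with Sunday=0 that is 5.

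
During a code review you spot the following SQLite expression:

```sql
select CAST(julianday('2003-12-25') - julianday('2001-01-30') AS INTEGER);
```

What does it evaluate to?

1 day remains in January 2001 after the 30th (31 − 30).
Full months from February 2001 through November 2003 contribute their day counts.
Then 25 days into December 2003.
Total: 1 + 28 + 31 + 30 + 31 + 30 + 31 + 31 + 30 + 31 + 30 + 31 + 31 + 28 + 31 + 30 + 31 + 30 + 31 + 31 + 30 + 31 + 30 + 31 + 31 + 28 + 31 + 30 + 31 + 30 + 31 + 31 + 30 + 31 + 30 + 25 = 1059.

1059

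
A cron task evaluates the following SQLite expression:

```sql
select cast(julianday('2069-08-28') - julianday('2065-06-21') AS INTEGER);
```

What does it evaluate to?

1529

9 days remain in June 2065 after the 21st (30 − 21).
Full months from July 2065 through July 2069 contribute their day counts.
Then 28 days into August 2069.
Total: 9 + 31 + 31 + 30 + 31 + 30 + 31 + 31 + 28 + 31 + 30 + 31 + 30 + 31 + 31 + 30 + 31 + 30 + 31 + 31 + 28 + 31 + 30 + 31 + 30 + 31 + 31 + 30 + 31 + 30 + 31 + 31 + 29 + 31 + 30 + 31 + 30 + 31 + 31 + 30 + 31 + 30 + 31 + 31 + 28 + 31 + 30 + 31 + 30 + 31 + 28 = 1529.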